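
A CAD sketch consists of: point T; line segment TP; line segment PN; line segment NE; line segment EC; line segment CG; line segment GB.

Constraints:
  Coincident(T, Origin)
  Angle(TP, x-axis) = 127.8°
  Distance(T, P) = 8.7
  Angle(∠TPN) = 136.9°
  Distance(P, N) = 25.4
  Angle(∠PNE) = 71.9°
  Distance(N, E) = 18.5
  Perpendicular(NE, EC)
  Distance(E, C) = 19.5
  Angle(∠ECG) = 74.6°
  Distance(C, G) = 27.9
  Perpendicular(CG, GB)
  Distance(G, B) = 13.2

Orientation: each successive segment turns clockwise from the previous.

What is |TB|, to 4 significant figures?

35.44

T is at the origin; TP runs at 127.8° with length 8.7, so P = (-5.332, 6.874). ∠TPN = 136.9° gives PN at 84.70° from the x-axis; with |PN| = 25.4, N = (-2.986, 32.17). ∠PNE = 71.9° gives NE at -23.40° from the x-axis; with |NE| = 18.5, E = (13.99, 24.82). NE ⟂ EC, so EC runs at -113.4°; with |EC| = 19.5, C = (6.248, 6.922). ∠ECG = 74.6° gives CG at 141.2° from the x-axis; with |CG| = 27.9, G = (-15.50, 24.40). CG is perpendicular to GB, so GB runs at 51.20°; with |GB| = 13.2, B = (-7.224, 34.69). Then |TB| = |B − T| = 35.44.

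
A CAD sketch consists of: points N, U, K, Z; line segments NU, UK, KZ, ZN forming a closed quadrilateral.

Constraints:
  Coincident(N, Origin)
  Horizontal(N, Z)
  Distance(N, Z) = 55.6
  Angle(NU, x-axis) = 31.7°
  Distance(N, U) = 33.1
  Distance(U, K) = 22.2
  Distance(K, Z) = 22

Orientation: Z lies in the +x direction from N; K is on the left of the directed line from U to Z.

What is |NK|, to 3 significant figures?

54.4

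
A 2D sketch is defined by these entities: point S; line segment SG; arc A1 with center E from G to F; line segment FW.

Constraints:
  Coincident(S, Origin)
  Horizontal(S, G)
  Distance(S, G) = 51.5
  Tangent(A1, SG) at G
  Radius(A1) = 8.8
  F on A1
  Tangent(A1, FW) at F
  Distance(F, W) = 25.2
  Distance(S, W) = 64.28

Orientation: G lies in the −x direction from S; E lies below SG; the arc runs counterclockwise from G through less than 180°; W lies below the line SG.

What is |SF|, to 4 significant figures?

61.02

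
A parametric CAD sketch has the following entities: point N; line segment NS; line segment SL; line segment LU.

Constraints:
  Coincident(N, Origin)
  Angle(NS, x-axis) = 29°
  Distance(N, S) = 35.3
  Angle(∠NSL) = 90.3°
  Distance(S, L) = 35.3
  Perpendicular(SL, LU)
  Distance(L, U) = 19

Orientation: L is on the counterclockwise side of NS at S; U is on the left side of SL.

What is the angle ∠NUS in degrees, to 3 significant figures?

53.0°

N is at the origin; NS runs at 29.0° with length 35.3, so S = 35.3·(cos 29.0°, sin 29.0°) = (30.9, 17.1). ∠NSL = 90.3°, so SL runs at 29.0° + (180° − 90.3°) = 119° from the x-axis; with |SL| = 35.3, L = S + 35.3·(cos 119°, sin 119°) = (13.9, 48.1). SL is perpendicular to LU; with |LU| = 19.0 on the left of SL, U = L + 19.0·(-0.877, -0.480) = (-2.74, 39.0). Then cos ∠NUS = UN·US / (|UN||US|), giving 53.0°.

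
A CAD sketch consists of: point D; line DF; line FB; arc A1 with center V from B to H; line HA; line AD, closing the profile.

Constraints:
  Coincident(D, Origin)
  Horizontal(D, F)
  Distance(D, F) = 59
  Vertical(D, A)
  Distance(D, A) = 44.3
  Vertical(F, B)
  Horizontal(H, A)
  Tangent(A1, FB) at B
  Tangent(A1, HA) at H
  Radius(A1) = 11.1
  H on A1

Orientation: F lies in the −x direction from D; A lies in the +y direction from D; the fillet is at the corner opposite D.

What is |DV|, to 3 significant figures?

58.3

D is at the origin; DF is horizontal with |DF| = 59.0 and F on the −x side, so F = (-59.0, 0.00). DA is vertical with |DA| = 44.3 and A on the +y side, so A = (0.00, 44.3). The virtual corner opposite D is at (-59.0, 44.3). The tangent condition forces VB to be normal to FB and since A1 is tangent to HA there, VH ⟂ HA, with radius 11.1, so the center V sits 11.1 in from both sides at V = (-47.9, 33.2). Then |DV| = |V − D| = 58.3.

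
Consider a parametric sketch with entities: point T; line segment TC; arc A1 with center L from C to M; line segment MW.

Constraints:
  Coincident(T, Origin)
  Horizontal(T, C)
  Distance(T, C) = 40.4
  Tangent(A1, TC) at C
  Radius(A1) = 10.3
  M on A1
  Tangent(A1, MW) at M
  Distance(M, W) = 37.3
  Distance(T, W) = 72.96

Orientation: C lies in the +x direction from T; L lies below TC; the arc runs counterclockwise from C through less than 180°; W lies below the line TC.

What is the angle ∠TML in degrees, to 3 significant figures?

111°

Checks: |LM| = 10.30 ✓; ∠(LM, MW) = 90.00° ✓; |MW| = 37.30 ✓; |TW| = 72.96 ✓.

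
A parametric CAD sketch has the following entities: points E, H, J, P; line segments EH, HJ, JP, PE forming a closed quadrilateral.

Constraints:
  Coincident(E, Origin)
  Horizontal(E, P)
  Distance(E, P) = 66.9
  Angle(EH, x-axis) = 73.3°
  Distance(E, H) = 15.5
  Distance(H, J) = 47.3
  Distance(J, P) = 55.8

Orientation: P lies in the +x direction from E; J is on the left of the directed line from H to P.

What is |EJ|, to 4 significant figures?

61.32

E is at the origin; EP is horizontal with |EP| = 66.9 and P in +x, so P = (66.9, 0). EH runs at 73.3° with |EH| = 15.5, so H = (4.454, 14.85). J is determined by |HJ| = 47.3 and |JP| = 55.8 together: it lies at the intersection of circle(H, 47.3) and circle(P, 55.8). With |HP| = 64.19, the foot of the radical line on HP is 25.27 from H and the perpendicular offset is √(47.3² − 25.27²) = 39.99. Taking the left-of-HP solution: J = (38.28, 47.90).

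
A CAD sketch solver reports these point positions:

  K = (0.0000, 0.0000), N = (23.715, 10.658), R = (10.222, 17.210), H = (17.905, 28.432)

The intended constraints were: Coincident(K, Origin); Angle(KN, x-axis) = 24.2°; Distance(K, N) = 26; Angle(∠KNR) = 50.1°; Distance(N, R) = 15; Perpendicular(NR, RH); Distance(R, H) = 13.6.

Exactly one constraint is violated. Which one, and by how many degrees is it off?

Perpendicular(NR, RH) — off by 8.50°.

K = (0.00, 0.00) ✓; KN at 24.20° ✓; |KN| = 26.00 ✓; ∠KNR = 50.10° ✓; |NR| = 15.00 ✓; ∠(NR, RH) = 98.50° ✗; |RH| = 13.60 ✓.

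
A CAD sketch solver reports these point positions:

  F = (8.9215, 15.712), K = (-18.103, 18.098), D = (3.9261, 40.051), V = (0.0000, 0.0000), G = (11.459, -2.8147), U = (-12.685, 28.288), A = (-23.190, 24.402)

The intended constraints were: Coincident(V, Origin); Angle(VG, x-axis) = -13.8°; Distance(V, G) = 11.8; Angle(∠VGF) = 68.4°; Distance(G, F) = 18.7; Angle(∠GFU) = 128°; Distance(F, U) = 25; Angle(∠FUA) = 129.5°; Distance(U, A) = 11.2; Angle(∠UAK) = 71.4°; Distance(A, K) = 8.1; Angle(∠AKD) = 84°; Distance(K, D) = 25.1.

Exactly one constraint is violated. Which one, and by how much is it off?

Distance(K, D) = 25.1 — off by 6.00.

V = (0.00, 0.00) ✓; VG at -13.80° ✓; |VG| = 11.80 ✓; ∠VGF = 68.40° ✓; |GF| = 18.70 ✓; ∠GFU = 128.0° ✓; |FU| = 25.00 ✓; ∠FUA = 129.5° ✓; |UA| = 11.20 ✓; ∠UAK = 71.40° ✓; |AK| = 8.100 ✓; ∠AKD = 84.00° ✓; |KD| = 31.10 ✗.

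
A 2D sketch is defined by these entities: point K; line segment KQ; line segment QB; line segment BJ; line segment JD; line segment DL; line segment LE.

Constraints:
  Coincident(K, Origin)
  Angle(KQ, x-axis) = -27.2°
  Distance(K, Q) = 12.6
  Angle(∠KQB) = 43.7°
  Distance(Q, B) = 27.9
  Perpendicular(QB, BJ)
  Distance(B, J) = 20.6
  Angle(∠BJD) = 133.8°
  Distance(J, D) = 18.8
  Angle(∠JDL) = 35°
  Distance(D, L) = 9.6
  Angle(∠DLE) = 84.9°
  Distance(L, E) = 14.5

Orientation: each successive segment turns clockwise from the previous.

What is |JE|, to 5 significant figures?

7.9778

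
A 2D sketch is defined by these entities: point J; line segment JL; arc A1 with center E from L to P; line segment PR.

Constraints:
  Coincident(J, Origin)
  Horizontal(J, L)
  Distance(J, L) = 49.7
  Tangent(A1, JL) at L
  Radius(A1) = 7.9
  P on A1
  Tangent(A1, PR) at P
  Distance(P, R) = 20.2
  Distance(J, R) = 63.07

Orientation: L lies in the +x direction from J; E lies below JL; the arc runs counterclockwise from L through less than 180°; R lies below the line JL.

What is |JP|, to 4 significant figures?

45.41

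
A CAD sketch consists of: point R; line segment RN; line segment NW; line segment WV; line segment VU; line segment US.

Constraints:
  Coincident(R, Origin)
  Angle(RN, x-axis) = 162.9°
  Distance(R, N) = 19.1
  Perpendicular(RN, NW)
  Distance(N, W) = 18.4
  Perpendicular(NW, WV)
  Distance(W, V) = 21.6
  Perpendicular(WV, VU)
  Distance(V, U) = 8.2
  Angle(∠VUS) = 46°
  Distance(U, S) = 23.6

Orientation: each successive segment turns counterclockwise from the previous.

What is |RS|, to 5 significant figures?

30.279

R is at the origin; RN runs at 162.9° with length 19.1, so N = (-18.256, 5.6162). RN ⟂ NW, so NW runs at -107.10°; with |NW| = 18.4, W = (-23.666, -11.970). NW ⟂ WV, so WV runs at -17.100°; with |WV| = 21.6, V = (-3.0209, -18.322). The perpendicularity gives VU at right angles to WV, so VU runs at 72.900°; with |VU| = 8.2, U = (-0.60973, -10.484). ∠VUS = 46.0° gives US at -153.10° from the x-axis; with |US| = 23.6, S = (-21.656, -21.162). Then |RS| = |S − R| = 30.279.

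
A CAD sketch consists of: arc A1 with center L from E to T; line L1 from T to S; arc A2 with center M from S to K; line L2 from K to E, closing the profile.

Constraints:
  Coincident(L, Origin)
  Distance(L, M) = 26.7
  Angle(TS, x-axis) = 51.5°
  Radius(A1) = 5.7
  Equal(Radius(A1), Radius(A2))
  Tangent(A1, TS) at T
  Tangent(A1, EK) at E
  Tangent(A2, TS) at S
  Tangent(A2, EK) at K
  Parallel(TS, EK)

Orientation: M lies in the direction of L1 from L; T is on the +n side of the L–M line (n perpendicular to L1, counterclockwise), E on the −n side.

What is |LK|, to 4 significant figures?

27.30

Tangency of A1 to both parallel lines with radius 5.7 puts T and E at L ± 5.7·n: T = (-4.461, 3.548), E = (4.461, -3.548). Equal radii place S and K the same way about M: S = M + 5.7·n = (12.16, 24.44), K = M − 5.7·n = (21.08, 17.35). Then |LK| = |K − L| = 27.30.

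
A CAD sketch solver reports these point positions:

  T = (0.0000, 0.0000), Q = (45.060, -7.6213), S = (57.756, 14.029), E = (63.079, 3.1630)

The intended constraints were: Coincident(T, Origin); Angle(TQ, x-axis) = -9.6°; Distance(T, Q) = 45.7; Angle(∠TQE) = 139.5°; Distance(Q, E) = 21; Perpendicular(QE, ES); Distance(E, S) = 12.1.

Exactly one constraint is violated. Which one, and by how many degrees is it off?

Perpendicular(QE, ES) — off by 4.80°.

T = (0.00, 0.00) ✓; TQ at -9.600° ✓; |TQ| = 45.70 ✓; ∠TQE = 139.5° ✓; |QE| = 21.00 ✓; ∠(QE, ES) = 85.20° ✗; |ES| = 12.10 ✓.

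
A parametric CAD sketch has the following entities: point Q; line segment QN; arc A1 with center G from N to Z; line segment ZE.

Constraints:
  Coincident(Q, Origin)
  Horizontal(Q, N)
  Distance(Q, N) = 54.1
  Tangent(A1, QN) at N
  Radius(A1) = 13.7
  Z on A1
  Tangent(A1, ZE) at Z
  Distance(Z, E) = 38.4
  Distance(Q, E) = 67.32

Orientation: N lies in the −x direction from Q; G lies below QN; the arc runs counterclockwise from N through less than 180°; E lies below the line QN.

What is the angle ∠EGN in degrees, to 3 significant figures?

163°

Q is at the origin; Q and N share the same y with |QN| = 54.1 and N on the −x side, so N = (-54.1, 0.00). Since A1 is tangent to QN there, GN ⟂ QN, so G = N + (0, -13.7) = (-54.1, -13.7). Since GZ ⟂ ZE (tangency), |GE| = √(13.7² + 38.4²) = 40.8 regardless of where Z sits on A1. So E lies on both circle(Q, 67.32) and circle(G, 40.8); the below-QN intersection is E = (-42.0, -52.6). Z is the foot of the tangent from E: Z = (-65.1, -21.9).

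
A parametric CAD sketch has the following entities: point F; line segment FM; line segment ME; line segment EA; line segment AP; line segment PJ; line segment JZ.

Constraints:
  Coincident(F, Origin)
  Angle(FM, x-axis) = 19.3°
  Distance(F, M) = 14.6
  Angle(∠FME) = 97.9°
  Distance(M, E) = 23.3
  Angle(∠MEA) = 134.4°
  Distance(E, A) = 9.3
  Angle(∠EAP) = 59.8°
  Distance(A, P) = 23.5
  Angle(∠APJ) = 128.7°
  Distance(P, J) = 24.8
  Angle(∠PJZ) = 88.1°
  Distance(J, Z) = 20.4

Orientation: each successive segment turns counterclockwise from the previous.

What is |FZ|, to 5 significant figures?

32.932

∠APJ = 128.7° gives PJ at -41.500° from the x-axis; with |PJ| = 24.8, J = (18.801, -7.1739). ∠PJZ = 88.1° gives JZ at 50.400° from the x-axis; with |JZ| = 20.4, Z = (31.804, 8.5445). Then |FZ| = |Z − F| = 32.932.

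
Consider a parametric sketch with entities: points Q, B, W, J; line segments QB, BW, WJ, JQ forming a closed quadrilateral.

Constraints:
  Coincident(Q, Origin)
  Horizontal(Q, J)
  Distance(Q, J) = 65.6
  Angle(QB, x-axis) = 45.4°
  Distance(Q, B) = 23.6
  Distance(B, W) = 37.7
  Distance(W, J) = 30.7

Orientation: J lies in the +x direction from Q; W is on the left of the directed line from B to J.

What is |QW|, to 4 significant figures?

59.53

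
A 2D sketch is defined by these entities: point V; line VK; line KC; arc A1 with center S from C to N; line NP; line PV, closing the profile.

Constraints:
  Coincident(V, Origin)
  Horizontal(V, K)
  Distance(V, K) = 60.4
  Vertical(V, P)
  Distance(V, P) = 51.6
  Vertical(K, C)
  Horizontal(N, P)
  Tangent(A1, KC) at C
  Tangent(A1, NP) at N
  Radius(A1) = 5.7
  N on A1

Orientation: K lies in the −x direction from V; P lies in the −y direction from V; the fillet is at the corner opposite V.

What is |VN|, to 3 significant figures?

75.2

V is at the origin; VK is horizontal with |VK| = 60.4 and K on the −x side, so K = (-60.4, 0.00). V and P share the same x with |VP| = 51.6 and P on the −y side, so P = (0.00, -51.6). The virtual corner opposite V is at (-60.4, -51.6). A1 meets KC tangentially, so SC is at right angles to KC and tangency of A1 to NP means the radius SN is perpendicular to NP, with radius 5.7, so the center S sits 5.7 in from both sides at S = (-54.7, -45.9). That places the tangent points at C = (-60.4, -45.9) on KC and N = (-54.7, -51.6) on NP. Then |VN| = |N − V| = 75.2.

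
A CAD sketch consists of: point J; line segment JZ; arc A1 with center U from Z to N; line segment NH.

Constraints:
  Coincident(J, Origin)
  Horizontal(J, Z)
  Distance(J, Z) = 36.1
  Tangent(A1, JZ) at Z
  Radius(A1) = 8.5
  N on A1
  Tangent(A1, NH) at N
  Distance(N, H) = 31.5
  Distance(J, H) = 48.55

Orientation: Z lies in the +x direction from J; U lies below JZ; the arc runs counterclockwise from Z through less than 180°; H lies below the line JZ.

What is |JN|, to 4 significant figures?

28.87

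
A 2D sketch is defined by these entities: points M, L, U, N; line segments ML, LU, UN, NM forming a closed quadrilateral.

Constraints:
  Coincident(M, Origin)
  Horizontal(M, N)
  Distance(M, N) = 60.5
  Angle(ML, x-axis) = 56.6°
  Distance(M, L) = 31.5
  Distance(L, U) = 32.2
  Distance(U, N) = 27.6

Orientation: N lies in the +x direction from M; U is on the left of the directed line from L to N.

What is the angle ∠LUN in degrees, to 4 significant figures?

115.2°

M is at the origin; MN is horizontal with |MN| = 60.5 and N in +x, so N = (60.5, 0). ML runs at 56.6° with |ML| = 31.5, so L = (17.34, 26.30). U is determined by |LU| = 32.2 and |UN| = 27.6 together: it lies at the intersection of circle(L, 32.2) and circle(N, 27.6). With |LN| = 50.54, the foot of the radical line on LN is 27.99 from L and the perpendicular offset is √(32.2² − 27.99²) = 15.92. Taking the left-of-LN solution: U = (49.53, 25.32).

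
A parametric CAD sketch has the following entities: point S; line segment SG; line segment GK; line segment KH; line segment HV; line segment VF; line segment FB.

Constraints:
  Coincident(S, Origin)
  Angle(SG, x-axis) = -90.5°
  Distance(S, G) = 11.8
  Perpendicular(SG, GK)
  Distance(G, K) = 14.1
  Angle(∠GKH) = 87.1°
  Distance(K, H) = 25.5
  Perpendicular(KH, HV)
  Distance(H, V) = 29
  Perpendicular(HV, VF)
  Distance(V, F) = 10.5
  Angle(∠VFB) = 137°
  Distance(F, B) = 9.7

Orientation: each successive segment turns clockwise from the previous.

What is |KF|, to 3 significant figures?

32.6

S is at the origin; SG runs at -90.5° with length 11.8, so G = (-0.103, -11.8). SG ⟂ GK, so GK runs at 180°; with |GK| = 14.1, K = (-14.2, -11.7). ∠GKH = 87.1° gives KH at 86.6° from the x-axis; with |KH| = 25.5, H = (-12.7, 13.8). The perpendicularity gives HV at right angles to KH, so HV runs at -3.40°; with |HV| = 29.0, V = (16.3, 12.1). HV ⟂ VF, so VF runs at -93.4°; with |VF| = 10.5, F = (15.6, 1.58). Then |KF| = |F − K| = 32.6.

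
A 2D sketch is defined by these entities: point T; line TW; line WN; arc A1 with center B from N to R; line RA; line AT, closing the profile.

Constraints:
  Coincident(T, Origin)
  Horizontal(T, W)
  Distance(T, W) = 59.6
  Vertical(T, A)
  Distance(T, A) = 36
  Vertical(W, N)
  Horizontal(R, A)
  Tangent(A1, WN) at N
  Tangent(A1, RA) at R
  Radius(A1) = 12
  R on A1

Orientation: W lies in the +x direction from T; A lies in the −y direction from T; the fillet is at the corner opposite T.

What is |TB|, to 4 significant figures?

53.31

T is at the origin; T and W share the same y with |TW| = 59.6 and W on the +x side, so W = (59.60, 0.000). T and A share the same x with |TA| = 36.0 and A on the −y side, so A = (0.000, -36.00). The virtual corner opposite T is at (59.60, -36.00). The tangent condition forces BN to be normal to WN and tangency of A1 to RA means the radius BR is perpendicular to RA, with radius 12.0, so the center B sits 12.0 in from both sides at B = (47.60, -24.00). Then |TB| = |B − T| = 53.31.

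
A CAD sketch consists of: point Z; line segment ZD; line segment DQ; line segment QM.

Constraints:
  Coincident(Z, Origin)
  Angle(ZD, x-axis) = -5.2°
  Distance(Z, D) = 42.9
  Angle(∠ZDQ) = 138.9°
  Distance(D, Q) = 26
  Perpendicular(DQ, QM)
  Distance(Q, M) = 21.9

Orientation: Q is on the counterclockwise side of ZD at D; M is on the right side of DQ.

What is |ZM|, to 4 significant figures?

76.89

Z is at the origin; ZD runs at -5.2° with length 42.9, so D = 42.9·(cos -5.2°, sin -5.2°) = (42.72, -3.888). ∠ZDQ = 138.9°, so DQ runs at -5.2° + (180° − 138.9°) = 35.90° from the x-axis; with |DQ| = 26.0, Q = D + 26.0·(cos 35.90°, sin 35.90°) = (63.78, 11.36). DQ is perpendicular to QM; with |QM| = 21.9 on the right of DQ, M = Q + 21.9·(0.5864, -0.8100) = (76.63, -6.382). Then |ZM| = |M − Z| = 76.89.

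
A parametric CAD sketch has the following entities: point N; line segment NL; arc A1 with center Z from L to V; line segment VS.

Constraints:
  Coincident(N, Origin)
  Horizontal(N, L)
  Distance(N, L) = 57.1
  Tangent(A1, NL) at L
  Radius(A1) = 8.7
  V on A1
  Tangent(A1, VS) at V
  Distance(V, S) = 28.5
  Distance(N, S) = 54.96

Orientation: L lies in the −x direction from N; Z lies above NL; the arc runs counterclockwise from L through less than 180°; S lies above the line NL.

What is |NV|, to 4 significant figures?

49.08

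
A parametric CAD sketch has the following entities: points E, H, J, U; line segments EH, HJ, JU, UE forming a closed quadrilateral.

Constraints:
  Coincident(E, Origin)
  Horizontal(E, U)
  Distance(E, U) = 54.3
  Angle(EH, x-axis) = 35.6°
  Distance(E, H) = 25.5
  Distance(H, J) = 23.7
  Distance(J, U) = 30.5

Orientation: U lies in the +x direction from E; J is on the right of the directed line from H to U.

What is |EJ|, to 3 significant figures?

26.4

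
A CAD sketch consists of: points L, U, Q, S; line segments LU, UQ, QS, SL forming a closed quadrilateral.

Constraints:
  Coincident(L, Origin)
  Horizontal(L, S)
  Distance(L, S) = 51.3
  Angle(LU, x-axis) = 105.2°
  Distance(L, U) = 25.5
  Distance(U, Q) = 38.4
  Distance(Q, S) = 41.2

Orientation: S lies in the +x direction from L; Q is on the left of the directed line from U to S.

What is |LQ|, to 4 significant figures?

46.49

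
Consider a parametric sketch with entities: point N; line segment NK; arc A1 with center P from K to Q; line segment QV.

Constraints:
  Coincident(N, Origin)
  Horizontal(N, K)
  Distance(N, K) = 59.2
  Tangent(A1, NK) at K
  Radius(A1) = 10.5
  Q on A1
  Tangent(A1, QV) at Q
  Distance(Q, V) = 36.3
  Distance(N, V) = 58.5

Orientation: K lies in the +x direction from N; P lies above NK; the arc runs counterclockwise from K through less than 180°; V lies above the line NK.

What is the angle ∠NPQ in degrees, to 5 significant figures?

142.97°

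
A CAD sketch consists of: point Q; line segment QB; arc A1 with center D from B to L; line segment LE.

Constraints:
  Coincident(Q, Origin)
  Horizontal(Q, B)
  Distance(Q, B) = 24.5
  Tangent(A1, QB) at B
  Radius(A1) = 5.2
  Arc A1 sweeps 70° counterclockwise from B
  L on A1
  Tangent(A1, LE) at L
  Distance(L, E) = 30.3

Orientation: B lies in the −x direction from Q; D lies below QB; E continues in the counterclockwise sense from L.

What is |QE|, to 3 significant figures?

51.0

Q is at the origin; QB is horizontal with |QB| = 24.5 and B on the −x side, so B = (-24.5, 0.00). The tangent condition forces DB to be normal to QB, so D = B + (0, -5.2) = (-24.5, -5.20). On A1, B sits at bearing 90° from D; a 70° counterclockwise sweep puts L at bearing 160°, so L = D + 5.2·(cos 160°, sin 160°) = (-29.4, -3.42). A1 meets LE tangentially, so DL is at right angles to LE, so LE runs along (−sin 160°, cos 160°); with |LE| = 30.3, E = (-39.7, -31.9). Then |QE| = |E − Q| = 51.0.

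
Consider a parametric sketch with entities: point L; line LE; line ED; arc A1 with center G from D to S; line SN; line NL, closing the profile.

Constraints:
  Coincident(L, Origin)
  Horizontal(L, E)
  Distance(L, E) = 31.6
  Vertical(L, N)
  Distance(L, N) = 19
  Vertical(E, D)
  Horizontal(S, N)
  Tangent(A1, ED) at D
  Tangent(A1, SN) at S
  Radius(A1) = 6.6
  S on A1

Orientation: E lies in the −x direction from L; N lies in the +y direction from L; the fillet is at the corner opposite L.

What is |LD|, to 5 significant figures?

33.946

L is at the origin; L and E share the same y with |LE| = 31.6 and E on the −x side, so E = (-31.600, 0.0000). LN is vertical with |LN| = 19.0 and N on the +y side, so N = (0.0000, 19.000). The virtual corner opposite L is at (-31.600, 19.000). Tangency of A1 to ED means the radius GD is perpendicular to ED and tangency of A1 to SN means the radius GS is perpendicular to SN, with radius 6.6, so the center G sits 6.6 in from both sides at G = (-25.000, 12.400). That places the tangent points at D = (-31.600, 12.400) on ED and S = (-25.000, 19.000) on SN. Then |LD| = |D − L| = 33.946.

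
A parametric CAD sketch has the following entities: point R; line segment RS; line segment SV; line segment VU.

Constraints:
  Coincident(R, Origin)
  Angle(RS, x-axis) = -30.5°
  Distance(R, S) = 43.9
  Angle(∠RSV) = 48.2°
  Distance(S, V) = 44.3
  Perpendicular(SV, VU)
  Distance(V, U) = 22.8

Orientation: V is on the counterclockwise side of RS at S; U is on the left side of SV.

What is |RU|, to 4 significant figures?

18.02

R is at the origin; RS runs at -30.5° with length 43.9, so S = 43.9·(cos -30.5°, sin -30.5°) = (37.83, -22.28). ∠RSV = 48.2°, so SV runs at -30.5° + (180° − 48.2°) = 101.3° from the x-axis; with |SV| = 44.3, V = S + 44.3·(cos 101.3°, sin 101.3°) = (29.15, 21.16). The perpendicularity gives VU at right angles to SV; with |VU| = 22.8 on the left of SV, U = V + 22.8·(-0.9806, -0.1959) = (6.787, 16.69). Then |RU| = |U − R| = 18.02.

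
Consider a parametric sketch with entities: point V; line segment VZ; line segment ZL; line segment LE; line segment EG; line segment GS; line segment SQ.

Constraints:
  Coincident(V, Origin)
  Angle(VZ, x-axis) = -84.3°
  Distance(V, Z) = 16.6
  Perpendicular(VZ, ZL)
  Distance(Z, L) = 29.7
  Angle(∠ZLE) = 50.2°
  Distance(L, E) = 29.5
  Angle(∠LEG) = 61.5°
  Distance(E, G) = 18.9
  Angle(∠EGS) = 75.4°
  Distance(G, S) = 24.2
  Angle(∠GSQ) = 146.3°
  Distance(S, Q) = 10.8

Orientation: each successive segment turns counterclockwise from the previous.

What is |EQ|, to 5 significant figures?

30.967

V is at the origin; VZ runs at -84.3° with length 16.6, so Z = (1.6487, -16.518). VZ is perpendicular to ZL, so ZL runs at 5.7000°; with |ZL| = 29.7, L = (31.202, -13.568). ∠ZLE = 50.2° gives LE at 135.50° from the x-axis; with |LE| = 29.5, E = (10.161, 7.1087). ∠LEG = 61.5° gives EG at -106.00° from the x-axis; with |EG| = 18.9, G = (4.9514, -11.059). ∠EGS = 75.4° gives GS at -1.4000° from the x-axis; with |GS| = 24.2, S = (29.144, -11.650). ∠GSQ = 146.3° gives SQ at 32.300° from the x-axis; with |SQ| = 10.8, Q = (38.273, -5.8794). Then |EQ| = |Q − E| = 30.967.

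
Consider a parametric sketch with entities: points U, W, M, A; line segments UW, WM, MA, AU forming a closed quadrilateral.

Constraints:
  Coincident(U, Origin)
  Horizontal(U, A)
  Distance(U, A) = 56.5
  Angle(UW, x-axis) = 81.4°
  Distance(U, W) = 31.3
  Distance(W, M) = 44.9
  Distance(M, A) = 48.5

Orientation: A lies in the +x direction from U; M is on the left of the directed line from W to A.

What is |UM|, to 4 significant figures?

66.39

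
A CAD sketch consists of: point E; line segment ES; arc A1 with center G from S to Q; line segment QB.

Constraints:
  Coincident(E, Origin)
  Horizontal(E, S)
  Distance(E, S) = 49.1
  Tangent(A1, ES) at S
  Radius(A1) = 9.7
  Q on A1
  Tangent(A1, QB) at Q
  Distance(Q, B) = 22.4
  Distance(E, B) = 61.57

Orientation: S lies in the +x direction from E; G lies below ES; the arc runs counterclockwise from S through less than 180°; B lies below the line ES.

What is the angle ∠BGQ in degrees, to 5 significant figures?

66.586°

Checks: |GQ| = 9.700 ✓; ∠(GQ, QB) = 90.00° ✓; |QB| = 22.40 ✓; |EB| = 61.57 ✓.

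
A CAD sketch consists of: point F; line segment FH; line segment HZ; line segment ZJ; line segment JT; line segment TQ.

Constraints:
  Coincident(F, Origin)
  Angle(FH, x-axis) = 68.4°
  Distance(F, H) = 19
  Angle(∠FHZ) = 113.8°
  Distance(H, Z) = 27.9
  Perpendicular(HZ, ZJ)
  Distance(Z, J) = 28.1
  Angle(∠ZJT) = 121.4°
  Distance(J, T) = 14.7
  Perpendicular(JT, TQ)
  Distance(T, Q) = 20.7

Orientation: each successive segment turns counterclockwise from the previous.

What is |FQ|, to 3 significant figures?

12.3

∠ZJT = 121.4° gives JT at -76.8° from the x-axis; with |JT| = 14.7, T = (-29.2, 3.49). JT ⟂ TQ, so TQ runs at 13.2°; with |TQ| = 20.7, Q = (-9.09, 8.22). Then |FQ| = |Q − F| = 12.3.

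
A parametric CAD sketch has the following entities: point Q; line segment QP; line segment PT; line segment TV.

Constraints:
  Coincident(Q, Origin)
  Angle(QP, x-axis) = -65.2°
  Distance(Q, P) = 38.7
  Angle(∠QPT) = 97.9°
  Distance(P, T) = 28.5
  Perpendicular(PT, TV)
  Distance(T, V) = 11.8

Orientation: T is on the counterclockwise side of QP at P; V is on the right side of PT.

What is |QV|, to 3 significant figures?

60.5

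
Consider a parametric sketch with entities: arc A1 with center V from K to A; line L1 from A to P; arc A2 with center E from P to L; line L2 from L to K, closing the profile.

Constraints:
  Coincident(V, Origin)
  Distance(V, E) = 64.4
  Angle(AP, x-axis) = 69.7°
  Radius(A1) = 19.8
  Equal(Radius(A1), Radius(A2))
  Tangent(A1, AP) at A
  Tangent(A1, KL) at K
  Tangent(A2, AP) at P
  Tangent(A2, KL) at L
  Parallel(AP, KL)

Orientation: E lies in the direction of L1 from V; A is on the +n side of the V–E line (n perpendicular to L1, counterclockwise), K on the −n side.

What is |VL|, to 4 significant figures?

67.38

The slot axis is L1's direction at 69.7°, so u = (cos 69.7°, sin 69.7°) = (0.3469, 0.9379) and n = (−sin 69.7°, cos 69.7°) = (-0.9379, 0.3469). V is at the origin and E lies 64.4 along u from V, so E = 64.4·u = (22.34, 60.40). Tangency of A1 to both parallel lines with radius 19.8 puts A and K at V ± 19.8·n: A = (-18.57, 6.869), K = (18.57, -6.869). Equal radii place P and L the same way about E: P = E + 19.8·n = (3.772, 67.27), L = E − 19.8·n = (40.91, 53.53). Then |VL| = |L − V| = 67.38.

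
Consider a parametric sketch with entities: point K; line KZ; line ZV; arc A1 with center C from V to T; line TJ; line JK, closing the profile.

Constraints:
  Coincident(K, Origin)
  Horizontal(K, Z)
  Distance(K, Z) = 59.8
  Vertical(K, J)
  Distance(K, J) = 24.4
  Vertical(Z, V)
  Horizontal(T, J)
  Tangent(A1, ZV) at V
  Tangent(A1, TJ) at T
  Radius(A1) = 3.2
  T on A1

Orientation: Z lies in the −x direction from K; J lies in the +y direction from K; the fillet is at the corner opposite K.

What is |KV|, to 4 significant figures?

63.45

The virtual corner opposite K is at (-59.80, 24.40). The tangent condition forces CV to be normal to ZV and since A1 is tangent to TJ there, CT ⟂ TJ, with radius 3.2, so the center C sits 3.2 in from both sides at C = (-56.60, 21.20). That places the tangent points at V = (-59.80, 21.20) on ZV and T = (-56.60, 24.40) on TJ. Then |KV| = |V − K| = 63.45.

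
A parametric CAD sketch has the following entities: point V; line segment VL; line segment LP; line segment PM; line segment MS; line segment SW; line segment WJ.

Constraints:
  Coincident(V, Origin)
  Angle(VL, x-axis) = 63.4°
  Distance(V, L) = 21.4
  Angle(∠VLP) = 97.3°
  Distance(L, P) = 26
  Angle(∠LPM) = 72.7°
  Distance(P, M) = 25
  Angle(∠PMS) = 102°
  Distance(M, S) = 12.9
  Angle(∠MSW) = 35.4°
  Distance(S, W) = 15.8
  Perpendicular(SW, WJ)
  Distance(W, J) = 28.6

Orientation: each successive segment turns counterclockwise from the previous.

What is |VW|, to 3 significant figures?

23.0

∠PMS = 102.0° gives MS at -28.6° from the x-axis; with |MS| = 12.9, S = (-7.81, 3.50). ∠MSW = 35.4° gives SW at 116° from the x-axis; with |SW| = 15.8, W = (-14.7, 17.7). Then |VW| = |W − V| = 23.0.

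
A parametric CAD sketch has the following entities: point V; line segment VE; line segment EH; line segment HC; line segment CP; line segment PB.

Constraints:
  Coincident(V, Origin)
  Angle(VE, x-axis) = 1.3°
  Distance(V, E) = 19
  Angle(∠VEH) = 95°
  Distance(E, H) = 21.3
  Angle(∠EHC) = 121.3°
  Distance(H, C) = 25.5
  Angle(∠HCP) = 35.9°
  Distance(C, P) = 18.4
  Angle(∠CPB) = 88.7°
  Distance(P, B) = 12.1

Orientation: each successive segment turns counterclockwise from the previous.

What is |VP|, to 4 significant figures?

19.71

V is at the origin; VE runs at 1.3° with length 19.0, so E = (19.00, 0.4311). ∠VEH = 95.0° gives EH at 86.30° from the x-axis; with |EH| = 21.3, H = (20.37, 21.69). ∠EHC = 121.3° gives HC at 145.0° from the x-axis; with |HC| = 25.5, C = (-0.5187, 36.31). ∠HCP = 35.9° gives CP at -70.90° from the x-axis; with |CP| = 18.4, P = (5.502, 18.93). Then |VP| = |P − V| = 19.71.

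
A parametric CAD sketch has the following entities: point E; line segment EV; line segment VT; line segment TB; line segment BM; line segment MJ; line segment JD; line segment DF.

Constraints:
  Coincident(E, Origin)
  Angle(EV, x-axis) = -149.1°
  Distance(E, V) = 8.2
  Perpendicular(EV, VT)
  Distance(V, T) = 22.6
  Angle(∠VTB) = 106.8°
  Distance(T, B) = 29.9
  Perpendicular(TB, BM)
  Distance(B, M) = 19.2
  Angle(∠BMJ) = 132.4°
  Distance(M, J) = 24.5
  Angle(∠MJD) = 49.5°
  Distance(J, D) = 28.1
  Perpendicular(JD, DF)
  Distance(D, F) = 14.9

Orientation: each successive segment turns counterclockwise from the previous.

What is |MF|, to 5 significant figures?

12.746

E is at the origin; EV runs at -149.1° with length 8.2, so V = (-7.0361, -4.2110). The perpendicularity gives VT at right angles to EV, so VT runs at -59.100°; with |VT| = 22.6, T = (4.5699, -23.603). ∠VTB = 106.8° gives TB at 14.100° from the x-axis; with |TB| = 29.9, B = (33.569, -16.319). TB ⟂ BM, so BM runs at 104.10°; with |BM| = 19.2, M = (28.892, 2.3023). ∠BMJ = 132.4° gives MJ at 151.70° from the x-axis; with |MJ| = 24.5, J = (7.3200, 13.917). ∠MJD = 49.5° gives JD at -77.800° from the x-axis; with |JD| = 28.1, D = (13.258, -13.548). The perpendicularity gives DF at right angles to JD, so DF runs at 12.200°; with |DF| = 14.9, F = (27.822, -10.399). Then |MF| = |F − M| = 12.746.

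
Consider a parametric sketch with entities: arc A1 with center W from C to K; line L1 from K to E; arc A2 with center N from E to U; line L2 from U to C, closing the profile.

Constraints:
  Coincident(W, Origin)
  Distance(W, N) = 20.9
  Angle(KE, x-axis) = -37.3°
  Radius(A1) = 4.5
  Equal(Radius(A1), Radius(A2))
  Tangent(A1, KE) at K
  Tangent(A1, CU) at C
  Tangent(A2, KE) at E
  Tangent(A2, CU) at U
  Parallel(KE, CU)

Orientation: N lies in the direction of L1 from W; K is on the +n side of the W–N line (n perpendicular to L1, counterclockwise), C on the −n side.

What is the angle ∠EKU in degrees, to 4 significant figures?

23.30°

Tangency of A1 to both parallel lines with radius 4.5 puts K and C at W ± 4.5·n: K = (2.727, 3.580), C = (-2.727, -3.580). Equal radii place E and U the same way about N: E = N + 4.5·n = (19.35, -9.086), U = N − 4.5·n = (13.90, -16.24). Then cos ∠EKU = KE·KU / (|KE||KU|), giving 23.30°.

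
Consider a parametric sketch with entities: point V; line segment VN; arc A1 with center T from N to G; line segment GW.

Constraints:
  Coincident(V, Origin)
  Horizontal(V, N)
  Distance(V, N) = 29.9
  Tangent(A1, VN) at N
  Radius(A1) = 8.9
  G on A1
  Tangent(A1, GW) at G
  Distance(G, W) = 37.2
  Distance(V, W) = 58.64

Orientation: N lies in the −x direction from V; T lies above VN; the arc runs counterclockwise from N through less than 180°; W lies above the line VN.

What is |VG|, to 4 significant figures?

24.83

Checks: |TG| = 8.900 ✓; ∠(TG, GW) = 90.00° ✓; |GW| = 37.20 ✓; |VW| = 58.64 ✓.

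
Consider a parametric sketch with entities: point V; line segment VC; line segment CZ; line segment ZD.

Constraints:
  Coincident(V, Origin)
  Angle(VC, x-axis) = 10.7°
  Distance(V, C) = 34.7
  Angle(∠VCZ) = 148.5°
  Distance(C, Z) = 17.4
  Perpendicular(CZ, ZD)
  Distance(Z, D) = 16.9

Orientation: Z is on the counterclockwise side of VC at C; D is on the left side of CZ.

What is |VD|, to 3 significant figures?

47.0

V is at the origin; VC runs at 10.7° with length 34.7, so C = 34.7·(cos 10.7°, sin 10.7°) = (34.1, 6.44). ∠VCZ = 148.5°, so CZ runs at 10.7° + (180° − 148.5°) = 42.2° from the x-axis; with |CZ| = 17.4, Z = C + 17.4·(cos 42.2°, sin 42.2°) = (47.0, 18.1). CZ is perpendicular to ZD; with |ZD| = 16.9 on the left of CZ, D = Z + 16.9·(-0.672, 0.741) = (35.6, 30.7). Then |VD| = |D − V| = 47.0.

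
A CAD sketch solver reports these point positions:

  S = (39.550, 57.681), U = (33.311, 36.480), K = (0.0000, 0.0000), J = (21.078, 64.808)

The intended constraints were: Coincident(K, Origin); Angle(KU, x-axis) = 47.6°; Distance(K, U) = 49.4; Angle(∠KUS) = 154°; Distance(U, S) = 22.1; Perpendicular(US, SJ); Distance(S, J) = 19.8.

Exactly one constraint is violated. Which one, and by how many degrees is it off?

Perpendicular(US, SJ) — off by 4.70°.

K = (0.00, 0.00) ✓; KU at 47.60° ✓; |KU| = 49.40 ✓; ∠KUS = 154.0° ✓; |US| = 22.10 ✓; ∠(US, SJ) = 85.30° ✗; |SJ| = 19.80 ✓.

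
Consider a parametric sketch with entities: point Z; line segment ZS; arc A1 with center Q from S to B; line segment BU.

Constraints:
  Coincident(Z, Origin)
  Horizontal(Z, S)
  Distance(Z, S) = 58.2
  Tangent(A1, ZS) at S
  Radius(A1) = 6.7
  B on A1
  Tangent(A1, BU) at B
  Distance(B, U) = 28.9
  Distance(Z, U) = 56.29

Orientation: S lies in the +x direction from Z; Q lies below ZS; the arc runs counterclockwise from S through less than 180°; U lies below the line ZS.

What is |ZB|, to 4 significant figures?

51.93

Z is at the origin; ZS is horizontal with |ZS| = 58.2 and S on the +x side, so S = (58.20, 0.000). The tangent condition forces QS to be normal to ZS, so Q = S + (0, -6.7) = (58.20, -6.700). Since QB ⟂ BU (tangency), |QU| = √(6.7² + 28.9²) = 29.67 regardless of where B sits on A1. So U lies on both circle(Z, 56.29) and circle(Q, 29.67); the below-ZS intersection is U = (45.30, -33.41). B is the foot of the tangent from U: B = (51.66, -5.224).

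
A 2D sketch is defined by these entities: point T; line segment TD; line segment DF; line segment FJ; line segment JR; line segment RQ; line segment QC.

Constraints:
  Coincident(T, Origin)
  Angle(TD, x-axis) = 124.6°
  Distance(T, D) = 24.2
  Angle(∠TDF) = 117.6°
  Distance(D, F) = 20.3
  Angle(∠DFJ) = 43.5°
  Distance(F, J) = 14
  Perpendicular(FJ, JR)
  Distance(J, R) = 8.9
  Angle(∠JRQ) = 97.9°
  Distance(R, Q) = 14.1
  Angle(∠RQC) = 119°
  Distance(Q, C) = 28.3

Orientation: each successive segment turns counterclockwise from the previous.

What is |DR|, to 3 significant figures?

5.13

∠DFJ = 43.5° gives FJ at -36.5° from the x-axis; with |FJ| = 14.0, J = (-22.6, 9.12). FJ ⟂ JR, so JR runs at 53.5°; with |JR| = 8.9, R = (-17.3, 16.3). Then |DR| = |R − D| = 5.13.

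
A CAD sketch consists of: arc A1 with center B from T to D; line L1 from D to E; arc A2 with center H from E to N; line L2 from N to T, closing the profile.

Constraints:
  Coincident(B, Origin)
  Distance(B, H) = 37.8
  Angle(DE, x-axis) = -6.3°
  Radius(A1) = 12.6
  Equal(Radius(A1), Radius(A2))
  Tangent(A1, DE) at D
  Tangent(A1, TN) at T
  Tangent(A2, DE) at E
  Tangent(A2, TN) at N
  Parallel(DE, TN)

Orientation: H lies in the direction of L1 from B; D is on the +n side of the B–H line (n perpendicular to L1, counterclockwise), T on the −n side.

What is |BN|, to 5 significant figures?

39.845

Tangency of A1 to both parallel lines with radius 12.6 puts D and T at B ± 12.6·n: D = (1.3827, 12.524), T = (-1.3827, -12.524). Equal radii place E and N the same way about H: E = H + 12.6·n = (38.954, 8.3760), N = H − 12.6·n = (36.189, -16.672). Then |BN| = |N − B| = 39.845.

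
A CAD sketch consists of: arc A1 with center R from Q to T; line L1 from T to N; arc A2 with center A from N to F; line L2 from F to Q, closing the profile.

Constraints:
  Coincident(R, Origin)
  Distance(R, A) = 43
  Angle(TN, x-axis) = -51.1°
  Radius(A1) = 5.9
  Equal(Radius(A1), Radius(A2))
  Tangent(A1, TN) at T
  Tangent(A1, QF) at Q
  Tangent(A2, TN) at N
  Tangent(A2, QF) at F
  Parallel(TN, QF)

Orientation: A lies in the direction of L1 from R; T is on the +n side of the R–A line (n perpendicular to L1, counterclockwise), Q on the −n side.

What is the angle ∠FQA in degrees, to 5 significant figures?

7.8127°

Tangency of A1 to both parallel lines with radius 5.9 puts T and Q at R ± 5.9·n: T = (4.5916, 3.7050), Q = (-4.5916, -3.7050). Equal radii place N and F the same way about A: N = A + 5.9·n = (31.594, -29.759), F = A − 5.9·n = (22.411, -37.169). Then cos ∠FQA = QF·QA / (|QF||QA|), giving 7.8127°.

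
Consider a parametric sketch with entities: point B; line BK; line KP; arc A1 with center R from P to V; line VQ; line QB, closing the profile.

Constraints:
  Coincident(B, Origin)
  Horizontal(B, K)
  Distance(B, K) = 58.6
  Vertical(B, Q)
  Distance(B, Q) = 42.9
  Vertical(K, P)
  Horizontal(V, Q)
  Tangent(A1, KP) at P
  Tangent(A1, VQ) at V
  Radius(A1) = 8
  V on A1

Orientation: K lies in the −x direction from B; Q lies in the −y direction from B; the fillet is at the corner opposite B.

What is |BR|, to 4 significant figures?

61.47

B is at the origin; BK is horizontal with |BK| = 58.6 and K on the −x side, so K = (-58.60, 0.000). B and Q share the same x with |BQ| = 42.9 and Q on the −y side, so Q = (0.000, -42.90). The virtual corner opposite B is at (-58.60, -42.90). The tangent condition forces RP to be normal to KP and tangency of A1 to VQ means the radius RV is perpendicular to VQ, with radius 8.0, so the center R sits 8.0 in from both sides at R = (-50.60, -34.90). Then |BR| = |R − B| = 61.47.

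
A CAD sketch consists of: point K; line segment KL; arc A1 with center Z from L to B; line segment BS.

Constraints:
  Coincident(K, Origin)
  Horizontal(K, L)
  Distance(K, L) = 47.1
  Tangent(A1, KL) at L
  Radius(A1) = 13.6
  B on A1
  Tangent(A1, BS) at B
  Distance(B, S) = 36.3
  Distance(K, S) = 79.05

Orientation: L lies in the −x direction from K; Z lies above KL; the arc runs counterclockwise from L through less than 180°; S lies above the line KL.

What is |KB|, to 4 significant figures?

43.51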